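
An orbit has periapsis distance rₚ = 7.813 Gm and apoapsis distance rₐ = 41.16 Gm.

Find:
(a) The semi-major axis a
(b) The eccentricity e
rₚ = 7.813 Gm = 7.813 × 10^9 m
rₐ = 41.16 Gm = 4.116 × 10^10 m
(a) a = (rₚ + rₐ)/2 = 2.44865 × 10^10 m ≈ 24.49 Gm
(b) e = (rₐ − rₚ)/(rₐ + rₚ) = (3.3347 × 10^10) / (4.8973 × 10^10) = 0.680926

Final answer:
(a) a = 24.49 Gm
(b) e = 0.6809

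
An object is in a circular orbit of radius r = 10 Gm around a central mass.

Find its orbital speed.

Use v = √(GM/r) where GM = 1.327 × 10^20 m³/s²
r = 10 Gm = 1 × 10^10 m
GM = 1.327 × 10^20 m³/s²
GM/r = (1.327 × 10^20) / (1 × 10^10) = 1.327 × 10^10 m²/s²
v = √(GM/r) = 115195 m/s ≈ 115.2 km/s

Final answer: 115.2 km/s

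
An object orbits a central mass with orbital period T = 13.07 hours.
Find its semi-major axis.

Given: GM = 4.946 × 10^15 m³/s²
T = 13.07 hours = 47052 s
GM = 4.946 × 10^15 m³/s²
Kepler's third law: a³ = GM T² / (4π²)
T² = 2.21389 × 10^9 s²
a³ = (4.946 × 10^15) × (2.21389 × 10^9) / (4π²) = 2.77364 × 10^23 m³
a = (a³)^(1/3) = 6.52154 × 10^7 m ≈ 65.22 Mm

Final answer: 65.22 Mm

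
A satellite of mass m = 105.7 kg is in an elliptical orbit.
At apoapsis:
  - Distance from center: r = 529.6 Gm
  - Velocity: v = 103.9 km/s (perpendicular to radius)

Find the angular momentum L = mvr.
r = 529.6 Gm = 5.296 × 10^11 m
v = 103.9 km/s = 103900 m/s
vr = 103900 × 5.296 × 10^11 = 5.50254 × 10^16 m²/s
L = m × vr = 105.7 × 5.50254 × 10^16 = 5.81619 × 10^18 kg·m²/s ≈ 5.816 × 10^18 kg·m²/s

Final answer: L = 5.816 × 10^18 kg·m²/s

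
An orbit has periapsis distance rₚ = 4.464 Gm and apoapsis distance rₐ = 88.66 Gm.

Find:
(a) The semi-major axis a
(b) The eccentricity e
rₚ = 4.464 Gm = 4.464 × 10^9 m
rₐ = 88.66 Gm = 8.866 × 10^10 m
(a) a = (rₚ + rₐ)/2 = 4.6562 × 10^10 m ≈ 46.56 Gm
(b) e = (rₐ − rₚ)/(rₐ + rₚ) = (8.4196 × 10^10) / (9.3124 × 10^10) = 0.904128

Final answer:
(a) a = 46.56 Gm
(b) e = 0.9041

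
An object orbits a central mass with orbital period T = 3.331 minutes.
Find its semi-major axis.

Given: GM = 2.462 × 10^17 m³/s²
T = 3.331 minutes = 199.86 s
GM = 2.462 × 10^17 m³/s²
Kepler's third law: a³ = GM T² / (4π²)
T² = 39944 s²
a³ = (2.462 × 10^17) × 39944 / (4π²) = 2.49104 × 10^20 m³
a = (a³)^(1/3) = 6.29207 × 10^6 m ≈ 6.292 Mm

Final answer: 6.292 Mm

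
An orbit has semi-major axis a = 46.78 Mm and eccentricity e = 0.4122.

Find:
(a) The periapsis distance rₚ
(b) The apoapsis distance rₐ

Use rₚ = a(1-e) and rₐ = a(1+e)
a = 46.78 Mm = 4.678 × 10^7 m
e = 0.4122:  1 − e = 0.5878,  1 + e = 1.4122
(a) rₚ = a(1 − e) = 4.678 × 10^7 m × 0.5878 = 2.74973 × 10^7 m ≈ 27.5 Mm
(b) rₐ = a(1 + e) = 4.678 × 10^7 m × 1.4122 = 6.60627 × 10^7 m ≈ 66.06 Mm

Final answer:
(a) rₚ = 27.5 Mm
(b) rₐ = 66.06 Mm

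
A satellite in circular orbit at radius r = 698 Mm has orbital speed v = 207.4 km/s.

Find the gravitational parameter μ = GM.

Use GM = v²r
r = 698 Mm = 6.98 × 10^8 m
v = 207.4 km/s = 207400 m/s
v² = 4.30148 × 10^10 m²/s²
GM = v²r = 4.30148 × 10^10 × 6.98 × 10^8 = 3.00243 × 10^19 m³/s²
GM ≈ 3.002 × 10^19 m³/s²

Final answer: GM = 3.002 × 10^19 m³/s²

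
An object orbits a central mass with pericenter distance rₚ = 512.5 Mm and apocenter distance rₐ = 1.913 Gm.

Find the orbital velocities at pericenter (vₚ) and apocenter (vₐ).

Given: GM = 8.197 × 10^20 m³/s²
rₚ = 512.5 Mm = 5.125 × 10^8 m
rₐ = 1.913 Gm = 1.913 × 10^9 m
GM = 8.197 × 10^20 m³/s²
a = (rₚ + rₐ)/2 = 1.21275 × 10^9 m
Vis-viva: v² = GM (2/r − 1/a)
vₚ² = 8.197 × 10^20 × (3.90244 × 10^-9 − 8.24572 × 10^-10) = 2.52293 × 10^12 m²/s²
vₚ = 1.58837 × 10^6 m/s ≈ 1588 km/s
vₐ² = 8.197 × 10^20 × (1.04548 × 10^-9 − 8.24572 × 10^-10) = 1.81077 × 10^11 m²/s²
vₐ = 425531 m/s ≈ 425.5 km/s

Final answer: vₚ = 1588 km/s, vₐ = 425.5 km/s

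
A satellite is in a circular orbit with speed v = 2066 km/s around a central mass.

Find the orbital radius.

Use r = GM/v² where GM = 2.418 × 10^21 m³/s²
v = 2066 km/s = 2.066 × 10^6 m/s
GM = 2.418 × 10^21 m³/s²
v² = 4.26836 × 10^12 m²/s²
r = GM/v² = (2.418 × 10^21) / (4.26836 × 10^12) = 5.66494 × 10^8 m ≈ 566.5 Mm

Final answer: 566.5 Mm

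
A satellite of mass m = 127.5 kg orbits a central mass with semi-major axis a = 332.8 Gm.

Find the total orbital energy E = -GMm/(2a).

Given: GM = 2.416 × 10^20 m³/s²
a = 332.8 Gm = 3.328 × 10^11 m
GM = 2.416 × 10^20 m³/s²
2a = 6.656 × 10^11 m
GMm = 2.416 × 10^20 × 127.5 = 3.0804 × 10^22 m³·kg/s²
E = −GMm/(2a) = -4.628 × 10^10 J ≈ -46.28 GJ

Final answer: -46.28 GJ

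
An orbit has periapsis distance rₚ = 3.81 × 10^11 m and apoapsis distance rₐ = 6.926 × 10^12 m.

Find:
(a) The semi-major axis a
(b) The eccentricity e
rₚ = 3.81 × 10^11 m
rₐ = 6.926 × 10^12 m
(a) a = (rₚ + rₐ)/2 = 3.6535 × 10^12 m ≈ 3.654 × 10^12 m
(b) e = (rₐ − rₚ)/(rₐ + rₚ) = (6.545 × 10^12) / (7.307 × 10^12) = 0.895716

Final answer:
(a) a = 3.654 × 10^12 m
(b) e = 0.8957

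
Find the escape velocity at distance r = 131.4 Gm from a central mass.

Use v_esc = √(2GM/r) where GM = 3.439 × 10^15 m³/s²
r = 131.4 Gm = 1.314 × 10^11 m
GM = 3.439 × 10^15 m³/s²
2GM/r = 2 × (3.439 × 10^15) / (1.314 × 10^11) = 52344 m²/s²
v_esc = √(2GM/r) = 228.788 m/s ≈ 228.8 m/s

Final answer: 228.8 m/s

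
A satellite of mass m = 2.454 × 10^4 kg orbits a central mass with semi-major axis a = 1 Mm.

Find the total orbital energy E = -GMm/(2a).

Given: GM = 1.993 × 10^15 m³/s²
a = 1 Mm = 1 × 10^6 m
GM = 1.993 × 10^15 m³/s²
2a = 2 × 10^6 m
GMm = 1.993 × 10^15 × 24540 = 4.89082 × 10^19 m³·kg/s²
E = −GMm/(2a) = -2.44541 × 10^13 J ≈ -24.45 TJ

Final answer: -24.45 TJ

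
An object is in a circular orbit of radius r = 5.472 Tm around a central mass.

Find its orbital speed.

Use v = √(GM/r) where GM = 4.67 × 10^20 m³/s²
r = 5.472 Tm = 5.472 × 10^12 m
GM = 4.67 × 10^20 m³/s²
GM/r = (4.67 × 10^20) / (5.472 × 10^12) = 8.53436 × 10^7 m²/s²
v = √(GM/r) = 9238.16 m/s ≈ 9.238 km/s

Final answer: 9.238 km/s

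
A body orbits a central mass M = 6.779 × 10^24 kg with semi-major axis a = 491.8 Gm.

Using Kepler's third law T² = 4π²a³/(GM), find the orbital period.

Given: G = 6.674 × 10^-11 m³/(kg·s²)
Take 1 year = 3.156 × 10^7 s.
M = 6.779 × 10^24 kg
GM = G × M = 6.674 × 10^-11 × 6.779 × 10^24 = 4.5243 × 10^14 m³/s²
a = 491.8 Gm = 4.918 × 10^11 m
a³ = 1.1895 × 10^35 m³
T = 2π √(a³/GM) = 2π √((1.1895 × 10^35) / (4.5243 × 10^14)) = 2π × 1.62146 × 10^10 s
T = 1.01879 × 10^11 s ≈ 3228 years

Final answer: 3228 years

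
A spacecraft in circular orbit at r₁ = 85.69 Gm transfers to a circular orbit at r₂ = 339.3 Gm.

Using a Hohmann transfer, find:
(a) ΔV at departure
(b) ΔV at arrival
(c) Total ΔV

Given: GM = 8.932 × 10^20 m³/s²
r₁ = 85.69 Gm = 8.569 × 10^10 m
r₂ = 339.3 Gm = 3.393 × 10^11 m
GM = 8.932 × 10^20 m³/s²
Transfer ellipse: a_t = (r₁ + r₂)/2 = 2.12495 × 10^11 m
Circular speed at r₁: v₁ = √(GM/r₁) = 102096 m/s
Transfer speed at r₁ (periapsis): v₁ₜ = √(GM(2/r₁ − 1/a_t)) = 129011 m/s
(a) ΔV₁ = v₁ₜ − v₁ = 26914.9 m/s ≈ 26.91 km/s
Circular speed at r₂: v₂ = √(GM/r₂) = 51307.7 m/s
Transfer speed at r₂ (apoapsis): v₂ₜ = √(GM(2/r₂ − 1/a_t)) = 32581.7 m/s
(b) ΔV₂ = v₂ − v₂ₜ = 18726 m/s ≈ 18.73 km/s
(c) ΔV_total = ΔV₁ + ΔV₂ = 45640.9 m/s ≈ 45.64 km/s

Final answer:
(a) ΔV₁ = 26.91 km/s
(b) ΔV₂ = 18.73 km/s
(c) ΔV_total = 45.64 km/s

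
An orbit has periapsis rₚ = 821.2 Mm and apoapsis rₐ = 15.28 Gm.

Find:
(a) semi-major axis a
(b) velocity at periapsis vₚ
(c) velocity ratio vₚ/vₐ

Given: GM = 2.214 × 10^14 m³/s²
rₚ = 821.2 Mm = 8.212 × 10^8 m
rₐ = 15.28 Gm = 1.528 × 10^10 m
GM = 2.214 × 10^14 m³/s²
a = (rₚ + rₐ)/2 = 8.0506 × 10^9 m
e = (rₐ − rₚ)/(rₐ + rₚ) = (1.44588 × 10^10) / (1.61012 × 10^10) = 0.897995
(a) a = 8.0506 × 10^9 m ≈ 8.051 Gm
(b) vₚ² = GM (2/rₚ − 1/a) = 2.214 × 10^14 × (2.43546 × 10^-9 − 1.24214 × 10^-10) = 511710 m²/s²;  vₚ = 715.339 m/s ≈ 715.3 m/s
(c) vₚ/vₐ = rₐ/rₚ (angular momentum) = (1.528 × 10^10) / (8.212 × 10^8) = 18.6069 ≈ 18.61

Final answer:
(a) semi-major axis a = 8.051 Gm
(b) velocity at periapsis vₚ = 715.3 m/s
(c) velocity ratio vₚ/vₐ = 18.61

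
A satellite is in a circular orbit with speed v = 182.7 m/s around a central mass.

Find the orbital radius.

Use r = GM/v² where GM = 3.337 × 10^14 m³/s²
v = 182.7 m/s
GM = 3.337 × 10^14 m³/s²
v² = 33379.3 m²/s²
r = GM/v² = (3.337 × 10^14) / 33379.3 = 9.99722 × 10^9 m ≈ 9.997 Gm

Final answer: 9.997 Gm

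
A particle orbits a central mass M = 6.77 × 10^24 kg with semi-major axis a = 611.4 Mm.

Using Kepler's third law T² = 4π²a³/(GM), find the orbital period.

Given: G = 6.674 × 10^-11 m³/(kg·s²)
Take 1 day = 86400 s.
M = 6.77 × 10^24 kg
GM = G × M = 6.674 × 10^-11 × 6.77 × 10^24 = 4.5183 × 10^14 m³/s²
a = 611.4 Mm = 6.114 × 10^8 m
a³ = 2.28547 × 10^26 m³
T = 2π √(a³/GM) = 2π √((2.28547 × 10^26) / (4.5183 × 10^14)) = 2π × 711215 s
T = 4.46869 × 10^6 s ≈ 51.72 days

Final answer: 51.72 days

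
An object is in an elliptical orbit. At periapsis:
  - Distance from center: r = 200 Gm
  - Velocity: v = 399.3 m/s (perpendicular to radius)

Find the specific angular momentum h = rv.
r = 200 Gm = 2 × 10^11 m
v = 399.3 m/s
h = rv = 2 × 10^11 × 399.3 = 7.986 × 10^13 m²/s ≈ 7.986 × 10^13 m²/s

Final answer: h = 7.986 × 10^13 m²/s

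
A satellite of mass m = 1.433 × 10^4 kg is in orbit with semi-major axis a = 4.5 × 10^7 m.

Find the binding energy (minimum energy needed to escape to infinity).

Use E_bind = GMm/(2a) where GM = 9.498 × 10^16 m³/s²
a = 4.5 × 10^7 m
GM = 9.498 × 10^16 m³/s²
m = 1.433 × 10^4 kg
GMm = 9.498 × 10^16 × 14330 = 1.36106 × 10^21 m³·kg/s²
2a = 9 × 10^7 m
E_bind = GMm/(2a) = 1.51229 × 10^13 J ≈ 15.12 TJ

Final answer: 15.12 TJ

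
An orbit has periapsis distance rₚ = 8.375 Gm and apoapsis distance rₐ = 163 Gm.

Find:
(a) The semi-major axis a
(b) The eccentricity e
rₚ = 8.375 Gm = 8.375 × 10^9 m
rₐ = 163 Gm = 1.63 × 10^11 m
(a) a = (rₚ + rₐ)/2 = 8.56875 × 10^10 m ≈ 85.69 Gm
(b) e = (rₐ − rₚ)/(rₐ + rₚ) = (1.54625 × 10^11) / (1.71375 × 10^11) = 0.902261

Final answer:
(a) a = 85.69 Gm
(b) e = 0.9023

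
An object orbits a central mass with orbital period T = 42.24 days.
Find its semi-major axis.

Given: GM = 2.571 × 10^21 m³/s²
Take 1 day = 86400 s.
T = 42.24 days = 3.64954 × 10^6 s
GM = 2.571 × 10^21 m³/s²
Kepler's third law: a³ = GM T² / (4π²)
T² = 1.33191 × 10^13 s²
a³ = (2.571 × 10^21) × (1.33191 × 10^13) / (4π²) = 8.67396 × 10^32 m³
a = (a³)^(1/3) = 9.53687 × 10^10 m ≈ 95.37 Gm

Final answer: 95.37 Gm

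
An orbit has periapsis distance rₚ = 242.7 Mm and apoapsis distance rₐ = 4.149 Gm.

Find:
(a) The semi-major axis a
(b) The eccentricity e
rₚ = 242.7 Mm = 2.427 × 10^8 m
rₐ = 4.149 Gm = 4.149 × 10^9 m
(a) a = (rₚ + rₐ)/2 = 2.19585 × 10^9 m ≈ 2.196 Gm
(b) e = (rₐ − rₚ)/(rₐ + rₚ) = (3.9063 × 10^9) / (4.3917 × 10^9) = 0.889473

Final answer:
(a) a = 2.196 Gm
(b) e = 0.8895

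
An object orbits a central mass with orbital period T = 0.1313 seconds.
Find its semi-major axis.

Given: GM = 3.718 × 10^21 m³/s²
T = 0.1313 seconds
GM = 3.718 × 10^21 m³/s²
Kepler's third law: a³ = GM T² / (4π²)
T² = 0.0172397 s²
a³ = (3.718 × 10^21) × 0.0172397 / (4π²) = 1.6236 × 10^18 m³
a = (a³)^(1/3) = 1.17533 × 10^6 m ≈ 1.175 Mm

Final answer: 1.175 Mm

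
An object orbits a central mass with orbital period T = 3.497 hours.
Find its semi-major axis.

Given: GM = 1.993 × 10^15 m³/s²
T = 3.497 hours = 12589.2 s
GM = 1.993 × 10^15 m³/s²
Kepler's third law: a³ = GM T² / (4π²)
T² = 1.58488 × 10^8 s²
a³ = (1.993 × 10^15) × (1.58488 × 10^8) / (4π²) = 8.00099 × 10^21 m³
a = (a³)^(1/3) = 2.00008 × 10^7 m ≈ 20 Mm

Final answer: 20 Mm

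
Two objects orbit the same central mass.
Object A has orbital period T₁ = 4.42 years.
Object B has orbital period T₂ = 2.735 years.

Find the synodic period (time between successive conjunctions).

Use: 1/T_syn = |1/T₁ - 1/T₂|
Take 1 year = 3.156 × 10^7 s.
T₁ = 4.42 years = 1.39495 × 10^8 s
T₂ = 2.735 years = 8.63166 × 10^7 s
1/T₁ = 7.16871 × 10^-9 s⁻¹
1/T₂ = 1.15853 × 10^-8 s⁻¹
|1/T₁ − 1/T₂| = 4.41655 × 10^-9 s⁻¹
T_syn = 1 / |1/T₁ − 1/T₂| = 2.26421 × 10^8 s ≈ 7.174 years

Final answer: T_syn = 7.174 years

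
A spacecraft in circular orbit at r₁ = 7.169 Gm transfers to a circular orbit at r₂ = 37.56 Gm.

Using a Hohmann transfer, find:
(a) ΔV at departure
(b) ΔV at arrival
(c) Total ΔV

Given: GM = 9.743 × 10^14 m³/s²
r₁ = 7.169 Gm = 7.169 × 10^9 m
r₂ = 37.56 Gm = 3.756 × 10^10 m
GM = 9.743 × 10^14 m³/s²
Transfer ellipse: a_t = (r₁ + r₂)/2 = 2.23645 × 10^10 m
Circular speed at r₁: v₁ = √(GM/r₁) = 368.652 m/s
Transfer speed at r₁ (periapsis): v₁ₜ = √(GM(2/r₁ − 1/a_t)) = 477.75 m/s
(a) ΔV₁ = v₁ₜ − v₁ = 109.097 m/s ≈ 109.1 m/s
Circular speed at r₂: v₂ = √(GM/r₂) = 161.058 m/s
Transfer speed at r₂ (apoapsis): v₂ₜ = √(GM(2/r₂ − 1/a_t)) = 91.1871 m/s
(b) ΔV₂ = v₂ − v₂ₜ = 69.8714 m/s ≈ 69.87 m/s
(c) ΔV_total = ΔV₁ + ΔV₂ = 178.969 m/s ≈ 179 m/s

Final answer:
(a) ΔV₁ = 109.1 m/s
(b) ΔV₂ = 69.87 m/s
(c) ΔV_total = 179 m/s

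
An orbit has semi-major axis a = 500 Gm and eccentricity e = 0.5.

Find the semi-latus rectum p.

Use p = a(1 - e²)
a = 500 Gm = 5 × 10^11 m
e = 0.5,  e² = 0.25,  1 − e² = 0.75
p = a(1 − e²) = 5 × 10^11 m × 0.75 = 3.75 × 10^11 m ≈ 375 Gm

Final answer: p = 375 Gm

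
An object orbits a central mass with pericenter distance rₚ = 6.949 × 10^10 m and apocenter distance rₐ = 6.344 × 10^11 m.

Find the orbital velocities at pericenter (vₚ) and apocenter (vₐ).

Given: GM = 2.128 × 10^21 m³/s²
rₚ = 6.949 × 10^10 m
rₐ = 6.344 × 10^11 m
GM = 2.128 × 10^21 m³/s²
a = (rₚ + rₐ)/2 = 3.51945 × 10^11 m
Vis-viva: v² = GM (2/r − 1/a)
vₚ² = 2.128 × 10^21 × (2.87811 × 10^-11 − 2.84135 × 10^-12) = 5.51998 × 10^10 m²/s²
vₚ = 234946 m/s ≈ 234.9 km/s
vₐ² = 2.128 × 10^21 × (3.15259 × 10^-12 − 2.84135 × 10^-12) = 6.62302 × 10^8 m²/s²
vₐ = 25735.2 m/s ≈ 25.74 km/s

Final answer: vₚ = 234.9 km/s, vₐ = 25.74 km/s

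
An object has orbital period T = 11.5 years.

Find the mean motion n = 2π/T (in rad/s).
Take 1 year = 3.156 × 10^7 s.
T = 11.5 years = 3.6294 × 10^8 s
n = 2π / (3.6294 × 10^8 s) = 1.73119 × 10^-8 rad/s ≈ 1.731 × 10^-8 rad/s

Final answer: n = 1.731 × 10^-8 rad/s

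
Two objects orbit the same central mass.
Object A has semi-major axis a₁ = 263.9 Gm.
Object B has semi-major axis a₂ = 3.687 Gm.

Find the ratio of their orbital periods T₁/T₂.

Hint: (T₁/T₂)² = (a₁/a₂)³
a₁ = 263.9 Gm = 2.639 × 10^11 m
a₂ = 3.687 Gm = 3.687 × 10^9 m
a₁/a₂ = 71.5758
T₁/T₂ = (a₁/a₂)^(3/2) = (71.5758)^1.5 = 605.549

Final answer: T₁/T₂ = 605.5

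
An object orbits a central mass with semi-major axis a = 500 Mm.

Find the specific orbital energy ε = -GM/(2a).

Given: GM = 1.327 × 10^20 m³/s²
a = 500 Mm = 5 × 10^8 m
GM = 1.327 × 10^20 m³/s²
2a = 1 × 10^9 m
ε = −GM/(2a) = -1.327 × 10^11 J/kg ≈ -132.7 GJ/kg

Final answer: -132.7 GJ/kg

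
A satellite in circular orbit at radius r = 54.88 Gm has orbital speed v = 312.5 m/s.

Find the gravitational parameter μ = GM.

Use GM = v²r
r = 54.88 Gm = 5.488 × 10^10 m
v = 312.5 m/s
v² = 97656.2 m²/s²
GM = v²r = 97656.2 × 5.488 × 10^10 = 5.35938 × 10^15 m³/s²
GM ≈ 5.359 × 10^15 m³/s²

Final answer: GM = 5.359 × 10^15 m³/s²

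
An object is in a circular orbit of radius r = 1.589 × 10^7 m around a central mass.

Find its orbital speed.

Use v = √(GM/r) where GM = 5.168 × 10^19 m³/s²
r = 1.589 × 10^7 m
GM = 5.168 × 10^19 m³/s²
GM/r = (5.168 × 10^19) / (1.589 × 10^7) = 3.25236 × 10^12 m²/s²
v = √(GM/r) = 1.80343 × 10^6 m/s ≈ 1803 km/s

Final answer: 1803 km/s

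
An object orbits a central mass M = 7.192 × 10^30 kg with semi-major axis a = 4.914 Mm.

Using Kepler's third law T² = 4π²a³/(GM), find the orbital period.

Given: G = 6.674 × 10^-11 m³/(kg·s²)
M = 7.192 × 10^30 kg
GM = G × M = 6.674 × 10^-11 × 7.192 × 10^30 = 4.79994 × 10^20 m³/s²
a = 4.914 Mm = 4.914 × 10^6 m
a³ = 1.1866 × 10^20 m³
T = 2π √(a³/GM) = 2π √((1.1866 × 10^20) / (4.79994 × 10^20)) = 2π × 0.497204 s
T = 3.12403 s ≈ 3.124 seconds

Final answer: 3.124 seconds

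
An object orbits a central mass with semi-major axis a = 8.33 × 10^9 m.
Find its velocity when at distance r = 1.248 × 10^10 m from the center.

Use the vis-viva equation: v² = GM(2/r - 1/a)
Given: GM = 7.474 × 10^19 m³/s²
a = 8.33 × 10^9 m
r = 1.248 × 10^10 m
GM = 7.474 × 10^19 m³/s²
2/r − 1/a = 1.60256 × 10^-10 − 1.20048 × 10^-10 = 4.02084 × 10^-11 m⁻¹
v² = GM (2/r − 1/a) = 3.00518 × 10^9 m²/s²
v = 54819.5 m/s ≈ 54.82 km/s

Final answer: 54.82 km/s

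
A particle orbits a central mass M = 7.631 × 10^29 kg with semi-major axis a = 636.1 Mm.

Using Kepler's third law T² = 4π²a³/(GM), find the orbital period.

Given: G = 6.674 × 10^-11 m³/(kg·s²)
M = 7.631 × 10^29 kg
GM = G × M = 6.674 × 10^-11 × 7.631 × 10^29 = 5.09293 × 10^19 m³/s²
a = 636.1 Mm = 6.361 × 10^8 m
a³ = 2.57381 × 10^26 m³
T = 2π √(a³/GM) = 2π √((2.57381 × 10^26) / (5.09293 × 10^19)) = 2π × 2248.04 s
T = 14124.9 s ≈ 3.924 hours

Final answer: 3.924 hours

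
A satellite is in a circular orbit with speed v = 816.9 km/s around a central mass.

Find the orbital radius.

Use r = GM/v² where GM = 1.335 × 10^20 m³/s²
v = 816.9 km/s = 816900 m/s
GM = 1.335 × 10^20 m³/s²
v² = 6.67326 × 10^11 m²/s²
r = GM/v² = (1.335 × 10^20) / (6.67326 × 10^11) = 2.00052 × 10^8 m ≈ 200.1 Mm

Final answer: 200.1 Mm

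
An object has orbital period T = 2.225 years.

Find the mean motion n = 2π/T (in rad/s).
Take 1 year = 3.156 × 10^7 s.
T = 2.225 years = 7.0221 × 10^7 s
n = 2π / (7.0221 × 10^7 s) = 8.94773 × 10^-8 rad/s ≈ 8.948 × 10^-8 rad/s

Final answer: n = 8.948 × 10^-8 rad/s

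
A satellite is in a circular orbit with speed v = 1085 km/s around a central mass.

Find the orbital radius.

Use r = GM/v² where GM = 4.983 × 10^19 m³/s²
v = 1085 km/s = 1.085 × 10^6 m/s
GM = 4.983 × 10^19 m³/s²
v² = 1.17722 × 10^12 m²/s²
r = GM/v² = (4.983 × 10^19) / (1.17722 × 10^12) = 4.23284 × 10^7 m ≈ 4.233 × 10^7 m

Final answer: 4.233 × 10^7 m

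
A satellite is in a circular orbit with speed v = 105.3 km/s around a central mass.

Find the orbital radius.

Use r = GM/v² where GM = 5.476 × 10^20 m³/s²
v = 105.3 km/s = 105300 m/s
GM = 5.476 × 10^20 m³/s²
v² = 1.10881 × 10^10 m²/s²
r = GM/v² = (5.476 × 10^20) / (1.10881 × 10^10) = 4.93863 × 10^10 m ≈ 49.39 Gm

Final answer: 49.39 Gm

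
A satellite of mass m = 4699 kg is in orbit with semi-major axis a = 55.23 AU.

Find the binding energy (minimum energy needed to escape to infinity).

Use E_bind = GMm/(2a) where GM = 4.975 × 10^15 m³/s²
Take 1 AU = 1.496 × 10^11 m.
a = 55.23 AU = 8.26241 × 10^12 m
GM = 4.975 × 10^15 m³/s²
m = 4699 kg
GMm = 4.975 × 10^15 × 4699 = 2.33775 × 10^19 m³·kg/s²
2a = 1.65248 × 10^13 m
E_bind = GMm/(2a) = 1.41469 × 10^6 J ≈ 1.415 MJ

Final answer: 1.415 MJ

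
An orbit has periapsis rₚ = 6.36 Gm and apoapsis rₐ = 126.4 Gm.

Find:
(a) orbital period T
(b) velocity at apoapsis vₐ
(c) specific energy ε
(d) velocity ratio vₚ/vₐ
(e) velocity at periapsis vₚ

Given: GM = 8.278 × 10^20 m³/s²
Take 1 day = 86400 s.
rₚ = 6.36 Gm = 6.36 × 10^9 m
rₐ = 126.4 Gm = 1.264 × 10^11 m
GM = 8.278 × 10^20 m³/s²
a = (rₚ + rₐ)/2 = 6.638 × 10^10 m
e = (rₐ − rₚ)/(rₐ + rₚ) = (1.2004 × 10^11) / (1.3276 × 10^11) = 0.904188
(a) a³ = 2.9249 × 10^32 m³;  T = 2π √(a³/GM) = 2π × 594420 s = 3.73485 × 10^6 s ≈ 43.23 days
(b) vₐ² = GM (2/rₐ − 1/a) = 8.278 × 10^20 × (1.58228 × 10^-11 − 1.50648 × 10^-11) = 6.27478 × 10^8 m²/s²;  vₐ = 25049.5 m/s ≈ 25.05 km/s
(c) 2a = 1.3276 × 10^11 m;  ε = −GM/(2a) = -6.23531 × 10^9 J/kg ≈ -6.235 GJ/kg
(d) vₚ/vₐ = rₐ/rₚ (angular momentum) = (1.264 × 10^11) / (6.36 × 10^9) = 19.8742 ≈ 19.87
(e) vₚ² = GM (2/rₚ − 1/a) = 8.278 × 10^20 × (3.14465 × 10^-10 − 1.50648 × 10^-11) = 2.47844 × 10^11 m²/s²;  vₚ = 497839 m/s ≈ 497.8 km/s

Final answer:
(a) orbital period T = 43.23 days
(b) velocity at apoapsis vₐ = 25.05 km/s
(c) specific energy ε = -6.235 GJ/kg
(d) velocity ratio vₚ/vₐ = 19.87
(e) velocity at periapsis vₚ = 497.8 km/s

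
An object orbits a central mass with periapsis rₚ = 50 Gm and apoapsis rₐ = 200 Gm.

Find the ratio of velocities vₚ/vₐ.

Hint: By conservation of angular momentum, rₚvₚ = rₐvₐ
rₚ = 50 Gm = 5 × 10^10 m
rₐ = 200 Gm = 2 × 10^11 m
rₚvₚ = rₐvₐ  ⇒  vₚ/vₐ = rₐ/rₚ
vₚ/vₐ = (2 × 10^11) / (5 × 10^10) = 4

Final answer: vₚ/vₐ = 4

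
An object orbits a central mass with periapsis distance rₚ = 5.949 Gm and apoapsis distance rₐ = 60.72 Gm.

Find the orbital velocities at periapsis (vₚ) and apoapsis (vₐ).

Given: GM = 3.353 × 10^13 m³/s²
rₚ = 5.949 Gm = 5.949 × 10^9 m
rₐ = 60.72 Gm = 6.072 × 10^10 m
GM = 3.353 × 10^13 m³/s²
a = (rₚ + rₐ)/2 = 3.33345 × 10^10 m
Vis-viva: v² = GM (2/r − 1/a)
vₚ² = 3.353 × 10^13 × (3.36191 × 10^-10 − 2.9999 × 10^-11) = 10266.6 m²/s²
vₚ = 101.324 m/s ≈ 101.3 m/s
vₐ² = 3.353 × 10^13 × (3.29381 × 10^-11 − 2.9999 × 10^-11) = 98.5489 m²/s²
vₐ = 9.92718 m/s ≈ 9.927 m/s

Final answer: vₚ = 101.3 m/s, vₐ = 9.927 m/s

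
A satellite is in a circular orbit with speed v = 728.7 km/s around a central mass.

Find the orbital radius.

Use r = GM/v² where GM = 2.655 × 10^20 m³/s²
v = 728.7 km/s = 728700 m/s
GM = 2.655 × 10^20 m³/s²
v² = 5.31004 × 10^11 m²/s²
r = GM/v² = (2.655 × 10^20) / (5.31004 × 10^11) = 4.99997 × 10^8 m ≈ 500 Mm

Final answer: 500 Mm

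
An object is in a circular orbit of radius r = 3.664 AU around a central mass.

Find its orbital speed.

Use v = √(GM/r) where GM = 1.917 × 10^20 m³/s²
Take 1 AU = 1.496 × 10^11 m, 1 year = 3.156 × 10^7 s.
r = 3.664 AU = 5.48134 × 10^11 m
GM = 1.917 × 10^20 m³/s²
GM/r = (1.917 × 10^20) / (5.48134 × 10^11) = 3.49732 × 10^8 m²/s²
v = √(GM/r) = 18701.1 m/s ≈ 3.945 AU/year

Final answer: 3.945 AU/year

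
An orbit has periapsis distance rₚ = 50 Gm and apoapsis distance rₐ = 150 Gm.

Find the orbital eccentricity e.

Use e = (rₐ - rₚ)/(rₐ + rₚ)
rₚ = 50 Gm = 5 × 10^10 m
rₐ = 150 Gm = 1.5 × 10^11 m
rₐ − rₚ = 1 × 10^11 m
rₐ + rₚ = 2 × 10^11 m
e = (rₐ − rₚ)/(rₐ + rₚ) = 0.5

Final answer: e = 0.5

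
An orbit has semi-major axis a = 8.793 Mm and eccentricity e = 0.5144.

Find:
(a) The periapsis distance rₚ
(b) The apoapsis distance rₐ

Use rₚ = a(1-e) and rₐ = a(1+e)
a = 8.793 Mm = 8.793 × 10^6 m
e = 0.5144:  1 − e = 0.4856,  1 + e = 1.5144
(a) rₚ = a(1 − e) = 8.793 × 10^6 m × 0.4856 = 4.26988 × 10^6 m ≈ 4.27 Mm
(b) rₐ = a(1 + e) = 8.793 × 10^6 m × 1.5144 = 1.33161 × 10^7 m ≈ 13.32 Mm

Final answer:
(a) rₚ = 4.27 Mm
(b) rₐ = 13.32 Mm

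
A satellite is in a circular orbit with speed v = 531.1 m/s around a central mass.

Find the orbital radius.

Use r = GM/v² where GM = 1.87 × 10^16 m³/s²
v = 531.1 m/s
GM = 1.87 × 10^16 m³/s²
v² = 282067 m²/s²
r = GM/v² = (1.87 × 10^16) / 282067 = 6.62963 × 10^10 m ≈ 66.3 Gm

Final answer: 66.3 Gm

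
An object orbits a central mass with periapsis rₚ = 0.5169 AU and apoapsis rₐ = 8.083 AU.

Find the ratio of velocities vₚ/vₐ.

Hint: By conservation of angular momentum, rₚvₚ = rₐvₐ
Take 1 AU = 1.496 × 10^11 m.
rₚ = 0.5169 AU = 7.73282 × 10^10 m
rₐ = 8.083 AU = 1.20922 × 10^12 m
rₚvₚ = rₐvₐ  ⇒  vₚ/vₐ = rₐ/rₚ
vₚ/vₐ = (1.20922 × 10^12) / (7.73282 × 10^10) = 15.6375

Final answer: vₚ/vₐ = 15.64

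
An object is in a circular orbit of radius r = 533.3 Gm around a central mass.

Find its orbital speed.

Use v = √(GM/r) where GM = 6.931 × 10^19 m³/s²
r = 533.3 Gm = 5.333 × 10^11 m
GM = 6.931 × 10^19 m³/s²
GM/r = (6.931 × 10^19) / (5.333 × 10^11) = 1.29964 × 10^8 m²/s²
v = √(GM/r) = 11400.2 m/s ≈ 11.4 km/s

Final answer: 11.4 km/s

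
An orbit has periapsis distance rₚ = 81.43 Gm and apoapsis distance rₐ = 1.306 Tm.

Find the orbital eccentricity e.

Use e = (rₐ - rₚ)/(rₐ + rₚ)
rₚ = 81.43 Gm = 8.143 × 10^10 m
rₐ = 1.306 Tm = 1.306 × 10^12 m
rₐ − rₚ = 1.22457 × 10^12 m
rₐ + rₚ = 1.38743 × 10^12 m
e = (rₐ − rₚ)/(rₐ + rₚ) = 0.882618

Final answer: e = 0.8826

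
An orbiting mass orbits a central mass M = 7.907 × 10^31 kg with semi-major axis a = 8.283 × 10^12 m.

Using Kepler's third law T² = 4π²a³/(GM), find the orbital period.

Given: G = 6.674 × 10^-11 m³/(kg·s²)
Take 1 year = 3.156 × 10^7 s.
M = 7.907 × 10^31 kg
GM = G × M = 6.674 × 10^-11 × 7.907 × 10^31 = 5.27713 × 10^21 m³/s²
a = 8.283 × 10^12 m
a³ = 5.68281 × 10^38 m³
T = 2π √(a³/GM) = 2π √((5.68281 × 10^38) / (5.27713 × 10^21)) = 2π × 3.28158 × 10^8 s
T = 2.06188 × 10^9 s ≈ 65.33 years

Final answer: 65.33 years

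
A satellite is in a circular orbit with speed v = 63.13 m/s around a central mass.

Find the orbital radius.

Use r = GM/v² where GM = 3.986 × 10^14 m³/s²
v = 63.13 m/s
GM = 3.986 × 10^14 m³/s²
v² = 3985.4 m²/s²
r = GM/v² = (3.986 × 10^14) / 3985.4 = 1.00015 × 10^11 m ≈ 100 Gm

Final answer: 100 Gm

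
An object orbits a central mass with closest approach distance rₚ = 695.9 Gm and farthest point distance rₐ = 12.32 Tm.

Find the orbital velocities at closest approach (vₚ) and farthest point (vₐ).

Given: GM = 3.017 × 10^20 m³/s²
rₚ = 695.9 Gm = 6.959 × 10^11 m
rₐ = 12.32 Tm = 1.232 × 10^13 m
GM = 3.017 × 10^20 m³/s²
a = (rₚ + rₐ)/2 = 6.50795 × 10^12 m
Vis-viva: v² = GM (2/r − 1/a)
vₚ² = 3.017 × 10^20 × (2.87398 × 10^-12 − 1.53658 × 10^-13) = 8.2072 × 10^8 m²/s²
vₚ = 28648.2 m/s ≈ 28.65 km/s
vₐ² = 3.017 × 10^20 × (1.62338 × 10^-13 − 1.53658 × 10^-13) = 2.61859 × 10^6 m²/s²
vₐ = 1618.21 m/s ≈ 1.618 km/s

Final answer: vₚ = 28.65 km/s, vₐ = 1.618 km/s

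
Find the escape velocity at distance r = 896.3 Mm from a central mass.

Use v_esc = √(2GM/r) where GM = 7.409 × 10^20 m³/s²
r = 896.3 Mm = 8.963 × 10^8 m
GM = 7.409 × 10^20 m³/s²
2GM/r = 2 × (7.409 × 10^20) / (8.963 × 10^8) = 1.65324 × 10^12 m²/s²
v_esc = √(2GM/r) = 1.28578 × 10^6 m/s ≈ 1286 km/s

Final answer: 1286 km/s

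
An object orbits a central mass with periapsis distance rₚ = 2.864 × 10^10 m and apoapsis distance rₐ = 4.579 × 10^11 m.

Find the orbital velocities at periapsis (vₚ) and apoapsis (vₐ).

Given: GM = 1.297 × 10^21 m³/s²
rₚ = 2.864 × 10^10 m
rₐ = 4.579 × 10^11 m
GM = 1.297 × 10^21 m³/s²
a = (rₚ + rₐ)/2 = 2.4327 × 10^11 m
Vis-viva: v² = GM (2/r − 1/a)
vₚ² = 1.297 × 10^21 × (6.98324 × 10^-11 − 4.11066 × 10^-12) = 8.52411 × 10^10 m²/s²
vₚ = 291961 m/s ≈ 292 km/s
vₐ² = 1.297 × 10^21 × (4.36777 × 10^-12 − 4.11066 × 10^-12) = 3.33468 × 10^8 m²/s²
vₐ = 18261.1 m/s ≈ 18.26 km/s

Final answer: vₚ = 292 km/s, vₐ = 18.26 km/s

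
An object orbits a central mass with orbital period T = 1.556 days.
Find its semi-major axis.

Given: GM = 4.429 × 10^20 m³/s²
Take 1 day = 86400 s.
T = 1.556 days = 134438 s
GM = 4.429 × 10^20 m³/s²
Kepler's third law: a³ = GM T² / (4π²)
T² = 1.80737 × 10^10 s²
a³ = (4.429 × 10^20) × (1.80737 × 10^10) / (4π²) = 2.02765 × 10^29 m³
a = (a³)^(1/3) = 5.87486 × 10^9 m ≈ 5.875 Gm

Final answer: 5.875 Gm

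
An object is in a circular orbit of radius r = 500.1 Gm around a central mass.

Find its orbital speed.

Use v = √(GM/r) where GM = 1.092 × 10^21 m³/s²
r = 500.1 Gm = 5.001 × 10^11 m
GM = 1.092 × 10^21 m³/s²
GM/r = (1.092 × 10^21) / (5.001 × 10^11) = 2.18356 × 10^9 m²/s²
v = √(GM/r) = 46728.6 m/s ≈ 46.73 km/s

Final answer: 46.73 km/s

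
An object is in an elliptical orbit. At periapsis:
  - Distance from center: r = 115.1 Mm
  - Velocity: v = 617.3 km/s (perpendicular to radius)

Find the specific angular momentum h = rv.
r = 115.1 Mm = 1.151 × 10^8 m
v = 617.3 km/s = 617300 m/s
h = rv = 1.151 × 10^8 × 617300 = 7.10512 × 10^13 m²/s ≈ 7.105 × 10^13 m²/s

Final answer: h = 7.105 × 10^13 m²/s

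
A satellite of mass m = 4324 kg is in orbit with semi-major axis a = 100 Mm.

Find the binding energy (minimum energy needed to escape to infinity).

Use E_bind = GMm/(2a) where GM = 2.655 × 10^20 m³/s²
a = 100 Mm = 1 × 10^8 m
GM = 2.655 × 10^20 m³/s²
m = 4324 kg
GMm = 2.655 × 10^20 × 4324 = 1.14802 × 10^24 m³·kg/s²
2a = 2 × 10^8 m
E_bind = GMm/(2a) = 5.74011 × 10^15 J ≈ 5.74 PJ

Final answer: 5.74 PJ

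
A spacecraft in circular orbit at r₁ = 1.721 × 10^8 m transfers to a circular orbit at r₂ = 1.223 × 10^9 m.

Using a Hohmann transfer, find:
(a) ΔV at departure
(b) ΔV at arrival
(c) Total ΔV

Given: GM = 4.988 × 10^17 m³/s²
r₁ = 1.721 × 10^8 m
r₂ = 1.223 × 10^9 m
GM = 4.988 × 10^17 m³/s²
Transfer ellipse: a_t = (r₁ + r₂)/2 = 6.9755 × 10^8 m
Circular speed at r₁: v₁ = √(GM/r₁) = 53836 m/s
Transfer speed at r₁ (periapsis): v₁ₜ = √(GM(2/r₁ − 1/a_t)) = 71285 m/s
(a) ΔV₁ = v₁ₜ − v₁ = 17449 m/s ≈ 17.45 km/s
Circular speed at r₂: v₂ = √(GM/r₂) = 20195.3 m/s
Transfer speed at r₂ (apoapsis): v₂ₜ = √(GM(2/r₂ − 1/a_t)) = 10031.2 m/s
(b) ΔV₂ = v₂ − v₂ₜ = 10164.1 m/s ≈ 10.16 km/s
(c) ΔV_total = ΔV₁ + ΔV₂ = 27613.1 m/s ≈ 27.61 km/s

Final answer:
(a) ΔV₁ = 17.45 km/s
(b) ΔV₂ = 10.16 km/s
(c) ΔV_total = 27.61 km/s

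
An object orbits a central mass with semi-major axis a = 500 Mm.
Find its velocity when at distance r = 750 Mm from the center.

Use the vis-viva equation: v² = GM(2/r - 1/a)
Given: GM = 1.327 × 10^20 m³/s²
a = 500 Mm = 5 × 10^8 m
r = 750 Mm = 7.5 × 10^8 m
GM = 1.327 × 10^20 m³/s²
2/r − 1/a = 2.66667 × 10^-9 − 2 × 10^-9 = 6.66667 × 10^-10 m⁻¹
v² = GM (2/r − 1/a) = 8.84667 × 10^10 m²/s²
v = 297433 m/s ≈ 297.4 km/s

Final answer: 297.4 km/s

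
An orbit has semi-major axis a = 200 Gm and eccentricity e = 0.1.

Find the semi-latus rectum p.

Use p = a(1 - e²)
a = 200 Gm = 2 × 10^11 m
e = 0.1,  e² = 0.01,  1 − e² = 0.99
p = a(1 − e²) = 2 × 10^11 m × 0.99 = 1.98 × 10^11 m ≈ 198 Gm

Final answer: p = 198 Gm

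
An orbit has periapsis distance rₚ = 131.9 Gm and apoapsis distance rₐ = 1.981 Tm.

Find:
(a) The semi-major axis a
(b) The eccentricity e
rₚ = 131.9 Gm = 1.319 × 10^11 m
rₐ = 1.981 Tm = 1.981 × 10^12 m
(a) a = (rₚ + rₐ)/2 = 1.05645 × 10^12 m ≈ 1.056 Tm
(b) e = (rₐ − rₚ)/(rₐ + rₚ) = (1.8491 × 10^12) / (2.1129 × 10^12) = 0.875148

Final answer:
(a) a = 1.056 Tm
(b) e = 0.8751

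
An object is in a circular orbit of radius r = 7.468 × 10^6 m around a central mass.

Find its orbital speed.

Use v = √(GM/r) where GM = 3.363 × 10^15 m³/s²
r = 7.468 × 10^6 m
GM = 3.363 × 10^15 m³/s²
GM/r = (3.363 × 10^15) / (7.468 × 10^6) = 4.50321 × 10^8 m²/s²
v = √(GM/r) = 21220.8 m/s ≈ 21.22 km/s

Final answer: 21.22 km/s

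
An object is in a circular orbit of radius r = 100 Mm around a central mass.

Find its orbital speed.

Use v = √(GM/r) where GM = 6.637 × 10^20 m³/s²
r = 100 Mm = 1 × 10^8 m
GM = 6.637 × 10^20 m³/s²
GM/r = (6.637 × 10^20) / (1 × 10^8) = 6.637 × 10^12 m²/s²
v = √(GM/r) = 2.57624 × 10^6 m/s ≈ 2576 km/s

Final answer: 2576 km/s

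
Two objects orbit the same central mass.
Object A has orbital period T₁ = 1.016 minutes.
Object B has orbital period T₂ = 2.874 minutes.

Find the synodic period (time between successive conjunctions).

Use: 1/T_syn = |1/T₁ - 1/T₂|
T₁ = 1.016 minutes = 60.96 s
T₂ = 2.874 minutes = 172.44 s
1/T₁ = 0.0164042 s⁻¹
1/T₂ = 0.00579912 s⁻¹
|1/T₁ − 1/T₂| = 0.0106051 s⁻¹
T_syn = 1 / |1/T₁ − 1/T₂| = 94.2944 s ≈ 1.572 minutes

Final answer: T_syn = 1.572 minutes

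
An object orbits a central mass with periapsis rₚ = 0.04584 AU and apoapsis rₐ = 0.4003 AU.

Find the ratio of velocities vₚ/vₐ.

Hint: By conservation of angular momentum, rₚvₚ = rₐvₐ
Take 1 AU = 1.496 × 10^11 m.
rₚ = 0.04584 AU = 6.85766 × 10^9 m
rₐ = 0.4003 AU = 5.98849 × 10^10 m
rₚvₚ = rₐvₐ  ⇒  vₚ/vₐ = rₐ/rₚ
vₚ/vₐ = (5.98849 × 10^10) / (6.85766 × 10^9) = 8.73255

Final answer: vₚ/vₐ = 8.733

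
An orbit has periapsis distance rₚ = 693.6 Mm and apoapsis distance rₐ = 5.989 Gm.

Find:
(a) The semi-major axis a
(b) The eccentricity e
rₚ = 693.6 Mm = 6.936 × 10^8 m
rₐ = 5.989 Gm = 5.989 × 10^9 m
(a) a = (rₚ + rₐ)/2 = 3.3413 × 10^9 m ≈ 3.341 Gm
(b) e = (rₐ − rₚ)/(rₐ + rₚ) = (5.2954 × 10^9) / (6.6826 × 10^9) = 0.792416

Final answer:
(a) a = 3.341 Gm
(b) e = 0.7924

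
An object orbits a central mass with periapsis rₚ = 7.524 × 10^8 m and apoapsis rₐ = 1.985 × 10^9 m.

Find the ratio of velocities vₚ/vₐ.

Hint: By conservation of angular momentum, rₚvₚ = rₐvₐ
rₚ = 7.524 × 10^8 m
rₐ = 1.985 × 10^9 m
rₚvₚ = rₐvₐ  ⇒  vₚ/vₐ = rₐ/rₚ
vₚ/vₐ = (1.985 × 10^9) / (7.524 × 10^8) = 2.63822

Final answer: vₚ/vₐ = 2.638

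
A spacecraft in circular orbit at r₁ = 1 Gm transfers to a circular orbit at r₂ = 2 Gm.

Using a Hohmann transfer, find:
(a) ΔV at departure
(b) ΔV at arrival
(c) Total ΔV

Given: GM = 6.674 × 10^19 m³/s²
r₁ = 1 Gm = 1 × 10^9 m
r₂ = 2 Gm = 2 × 10^9 m
GM = 6.674 × 10^19 m³/s²
Transfer ellipse: a_t = (r₁ + r₂)/2 = 1.5 × 10^9 m
Circular speed at r₁: v₁ = √(GM/r₁) = 258341 m/s
Transfer speed at r₁ (periapsis): v₁ₜ = √(GM(2/r₁ − 1/a_t)) = 298306 m/s
(a) ΔV₁ = v₁ₜ − v₁ = 39965.5 m/s ≈ 39.97 km/s
Circular speed at r₂: v₂ = √(GM/r₂) = 182675 m/s
Transfer speed at r₂ (apoapsis): v₂ₜ = √(GM(2/r₂ − 1/a_t)) = 149153 m/s
(b) ΔV₂ = v₂ − v₂ₜ = 33521.4 m/s ≈ 33.52 km/s
(c) ΔV_total = ΔV₁ + ΔV₂ = 73486.9 m/s ≈ 73.49 km/s

Final answer:
(a) ΔV₁ = 39.97 km/s
(b) ΔV₂ = 33.52 km/s
(c) ΔV_total = 73.49 km/s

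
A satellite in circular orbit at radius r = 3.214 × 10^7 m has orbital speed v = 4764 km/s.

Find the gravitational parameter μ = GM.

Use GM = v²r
r = 3.214 × 10^7 m
v = 4764 km/s = 4.764 × 10^6 m/s
v² = 2.26957 × 10^13 m²/s²
GM = v²r = 2.26957 × 10^13 × 3.214 × 10^7 = 7.2944 × 10^20 m³/s²
GM ≈ 7.294 × 10^20 m³/s²

Final answer: GM = 7.294 × 10^20 m³/s²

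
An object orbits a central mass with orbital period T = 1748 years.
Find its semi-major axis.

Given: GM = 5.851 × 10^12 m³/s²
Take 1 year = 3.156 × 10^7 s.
T = 1748 years = 5.51669 × 10^10 s
GM = 5.851 × 10^12 m³/s²
Kepler's third law: a³ = GM T² / (4π²)
T² = 3.04338 × 10^21 s²
a³ = (5.851 × 10^12) × (3.04338 × 10^21) / (4π²) = 4.51053 × 10^32 m³
a = (a³)^(1/3) = 7.66906 × 10^10 m ≈ 76.69 Gm

Final answer: 76.69 Gm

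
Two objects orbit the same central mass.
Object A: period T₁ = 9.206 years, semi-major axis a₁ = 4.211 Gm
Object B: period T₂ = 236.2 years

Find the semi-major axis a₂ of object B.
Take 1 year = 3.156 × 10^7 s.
T₁ = 9.206 years = 2.90541 × 10^8 s
T₂ = 236.2 years = 7.45447 × 10^9 s
a₁ = 4.211 Gm = 4.211 × 10^9 m
Kepler's third law: (T₂/T₁)² = (a₂/a₁)³  ⇒  a₂ = a₁ (T₂/T₁)^(2/3)
T₂/T₁ = 25.6572
(T₂/T₁)^(2/3) = 8.69907
a₂ = 4.211 × 10^9 m × 8.69907 = 3.66318 × 10^10 m ≈ 36.63 Gm

Final answer: a₂ = 36.63 Gm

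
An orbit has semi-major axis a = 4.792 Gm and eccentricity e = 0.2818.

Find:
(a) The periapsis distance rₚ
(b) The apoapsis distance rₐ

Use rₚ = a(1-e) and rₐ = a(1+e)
a = 4.792 Gm = 4.792 × 10^9 m
e = 0.2818:  1 − e = 0.7182,  1 + e = 1.2818
(a) rₚ = a(1 − e) = 4.792 × 10^9 m × 0.7182 = 3.44161 × 10^9 m ≈ 3.442 Gm
(b) rₐ = a(1 + e) = 4.792 × 10^9 m × 1.2818 = 6.14239 × 10^9 m ≈ 6.142 Gm

Final answer:
(a) rₚ = 3.442 Gm
(b) rₐ = 6.142 Gm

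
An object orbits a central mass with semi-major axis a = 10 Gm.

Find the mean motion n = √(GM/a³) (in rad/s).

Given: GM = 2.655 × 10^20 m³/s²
a = 10 Gm = 1 × 10^10 m
GM = 2.655 × 10^20 m³/s²
a³ = 1 × 10^30 m³
GM/a³ = (2.655 × 10^20) / (1 × 10^30) = 2.655 × 10^-10 s⁻²
n = √(GM/a³) = 1.62942 × 10^-5 rad/s ≈ 1.629 × 10^-5 rad/s

Final answer: n = 1.629 × 10^-5 rad/s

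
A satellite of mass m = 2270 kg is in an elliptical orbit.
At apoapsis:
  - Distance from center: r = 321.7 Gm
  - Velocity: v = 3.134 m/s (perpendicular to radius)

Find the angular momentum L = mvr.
r = 321.7 Gm = 3.217 × 10^11 m
v = 3.134 m/s
vr = 3.134 × 3.217 × 10^11 = 1.00821 × 10^12 m²/s
L = m × vr = 2270 × 1.00821 × 10^12 = 2.28863 × 10^15 kg·m²/s ≈ 2.289 × 10^15 kg·m²/s

Final answer: L = 2.289 × 10^15 kg·m²/s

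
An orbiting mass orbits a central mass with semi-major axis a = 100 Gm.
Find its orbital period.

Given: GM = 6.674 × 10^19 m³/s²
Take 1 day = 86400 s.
a = 100 Gm = 1 × 10^11 m
GM = 6.674 × 10^19 m³/s²
a³ = 1 × 10^33 m³
T = 2π √(a³/GM) = 2π √((1 × 10^33) / (6.674 × 10^19)) = 2π × 3.87085 × 10^6 s
T = 2.43213 × 10^7 s ≈ 281.5 days

Final answer: 281.5 days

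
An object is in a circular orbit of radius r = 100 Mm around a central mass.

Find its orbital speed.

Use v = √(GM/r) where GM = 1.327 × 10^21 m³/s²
r = 100 Mm = 1 × 10^8 m
GM = 1.327 × 10^21 m³/s²
GM/r = (1.327 × 10^21) / (1 × 10^8) = 1.327 × 10^13 m²/s²
v = √(GM/r) = 3.6428 × 10^6 m/s ≈ 3643 km/s

Final answer: 3643 km/s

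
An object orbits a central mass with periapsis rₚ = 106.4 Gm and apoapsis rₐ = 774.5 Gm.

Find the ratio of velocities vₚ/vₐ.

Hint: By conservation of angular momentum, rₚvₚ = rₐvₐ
rₚ = 106.4 Gm = 1.064 × 10^11 m
rₐ = 774.5 Gm = 7.745 × 10^11 m
rₚvₚ = rₐvₐ  ⇒  vₚ/vₐ = rₐ/rₚ
vₚ/vₐ = (7.745 × 10^11) / (1.064 × 10^11) = 7.27914

Final answer: vₚ/vₐ = 7.279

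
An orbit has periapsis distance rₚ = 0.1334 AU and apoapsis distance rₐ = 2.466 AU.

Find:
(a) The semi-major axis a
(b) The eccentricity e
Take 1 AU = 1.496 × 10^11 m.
rₚ = 0.1334 AU = 1.99566 × 10^10 m
rₐ = 2.466 AU = 3.68914 × 10^11 m
(a) a = (rₚ + rₐ)/2 = 1.94435 × 10^11 m ≈ 1.3 AU
(b) e = (rₐ − rₚ)/(rₐ + rₚ) = (3.48957 × 10^11) / (3.8887 × 10^11) = 0.897361

Final answer:
(a) a = 1.3 AU
(b) e = 0.8974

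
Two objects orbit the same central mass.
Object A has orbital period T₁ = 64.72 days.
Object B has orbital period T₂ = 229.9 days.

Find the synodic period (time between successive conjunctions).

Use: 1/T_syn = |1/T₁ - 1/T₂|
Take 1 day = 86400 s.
T₁ = 64.72 days = 5.59181 × 10^6 s
T₂ = 229.9 days = 1.98634 × 10^7 s
1/T₁ = 1.78833 × 10^-7 s⁻¹
1/T₂ = 5.03439 × 10^-8 s⁻¹
|1/T₁ − 1/T₂| = 1.28489 × 10^-7 s⁻¹
T_syn = 1 / |1/T₁ − 1/T₂| = 7.78276 × 10^6 s ≈ 90.08 days

Final answer: T_syn = 90.08 days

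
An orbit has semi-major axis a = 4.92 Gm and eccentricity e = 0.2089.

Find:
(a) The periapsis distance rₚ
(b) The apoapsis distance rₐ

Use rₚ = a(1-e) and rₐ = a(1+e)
a = 4.92 Gm = 4.92 × 10^9 m
e = 0.2089:  1 − e = 0.7911,  1 + e = 1.2089
(a) rₚ = a(1 − e) = 4.92 × 10^9 m × 0.7911 = 3.89221 × 10^9 m ≈ 3.892 Gm
(b) rₐ = a(1 + e) = 4.92 × 10^9 m × 1.2089 = 5.94779 × 10^9 m ≈ 5.948 Gm

Final answer:
(a) rₚ = 3.892 Gm
(b) rₐ = 5.948 Gm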